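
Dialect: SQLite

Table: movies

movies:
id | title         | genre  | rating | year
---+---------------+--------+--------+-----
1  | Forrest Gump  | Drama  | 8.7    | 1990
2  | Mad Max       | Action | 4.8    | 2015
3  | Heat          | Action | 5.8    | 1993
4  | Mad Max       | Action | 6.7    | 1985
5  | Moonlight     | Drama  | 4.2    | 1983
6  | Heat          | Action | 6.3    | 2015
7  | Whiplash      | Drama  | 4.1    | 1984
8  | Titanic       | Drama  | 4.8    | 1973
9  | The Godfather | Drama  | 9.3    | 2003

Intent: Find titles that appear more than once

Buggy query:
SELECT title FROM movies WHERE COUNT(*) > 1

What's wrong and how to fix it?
Bug: COUNT(*) is an aggregate and cannot be used in WHERE

Fix: Group first, then use HAVING for the count condition

Corrected query:
SELECT title FROM movies GROUP BY title HAVING COUNT(*) > 1

Result:
title  
-------
Heat   
Mad Max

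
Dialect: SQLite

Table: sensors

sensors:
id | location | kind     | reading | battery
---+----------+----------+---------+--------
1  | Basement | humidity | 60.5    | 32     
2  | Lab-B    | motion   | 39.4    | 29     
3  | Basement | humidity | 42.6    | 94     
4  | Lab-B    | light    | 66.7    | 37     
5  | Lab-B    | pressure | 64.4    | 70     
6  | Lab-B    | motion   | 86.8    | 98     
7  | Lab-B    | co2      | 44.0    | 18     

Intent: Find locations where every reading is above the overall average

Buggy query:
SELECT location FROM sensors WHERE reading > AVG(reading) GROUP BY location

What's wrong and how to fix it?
Bug: WHERE evaluates per row before aggregation, so AVG() is unavailable

Fix: Use a subquery for AVG and a HAVING MIN(...) filter so the condition holds for every row in the group

Corrected query:
SELECT location FROM sensors GROUP BY location HAVING MIN(reading) > (SELECT AVG(reading) FROM sensors)

Result:
(no rows)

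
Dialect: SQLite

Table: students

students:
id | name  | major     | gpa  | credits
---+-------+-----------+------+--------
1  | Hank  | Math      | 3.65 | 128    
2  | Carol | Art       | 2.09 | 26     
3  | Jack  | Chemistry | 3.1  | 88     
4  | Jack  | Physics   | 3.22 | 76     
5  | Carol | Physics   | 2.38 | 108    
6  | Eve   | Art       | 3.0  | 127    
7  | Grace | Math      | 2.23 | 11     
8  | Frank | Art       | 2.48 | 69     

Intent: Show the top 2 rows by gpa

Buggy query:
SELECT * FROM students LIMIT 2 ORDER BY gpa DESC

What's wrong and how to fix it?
Bug: ORDER BY cannot follow LIMIT; LIMIT is the final clause

Fix: Swap the clauses: ORDER BY first, then LIMIT

Corrected query:
SELECT * FROM students ORDER BY gpa DESC LIMIT 2

Result:
id | name | major   | gpa  | credits
---+------+---------+------+--------
1  | Hank | Math    | 3.65 | 128    
4  | Jack | Physics | 3.22 | 76     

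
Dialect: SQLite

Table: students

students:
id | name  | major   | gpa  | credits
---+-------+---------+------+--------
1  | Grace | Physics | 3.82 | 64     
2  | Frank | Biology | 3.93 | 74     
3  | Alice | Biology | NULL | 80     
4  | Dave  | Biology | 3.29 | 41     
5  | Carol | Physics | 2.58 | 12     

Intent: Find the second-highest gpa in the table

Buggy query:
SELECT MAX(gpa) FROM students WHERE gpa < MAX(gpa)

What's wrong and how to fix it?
Bug: MAX(gpa) on the right of the comparison is an aggregate-in-WHERE error

Fix: Put the inner MAX in a scalar subquery

Corrected query:
SELECT MAX(gpa) FROM students WHERE gpa < (SELECT MAX(gpa) FROM students)

Result:
MAX(gpa)
--------
3.82    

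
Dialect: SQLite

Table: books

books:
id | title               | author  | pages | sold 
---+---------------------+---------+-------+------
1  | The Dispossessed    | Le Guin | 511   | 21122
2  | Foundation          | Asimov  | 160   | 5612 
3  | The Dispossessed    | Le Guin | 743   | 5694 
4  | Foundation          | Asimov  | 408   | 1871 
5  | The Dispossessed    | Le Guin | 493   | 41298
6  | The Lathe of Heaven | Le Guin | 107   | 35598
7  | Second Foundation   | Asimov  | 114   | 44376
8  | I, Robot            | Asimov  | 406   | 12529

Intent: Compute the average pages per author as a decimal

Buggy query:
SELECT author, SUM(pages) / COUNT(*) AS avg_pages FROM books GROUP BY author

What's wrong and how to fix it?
Bug: SUM(pages) and COUNT(*) are both integers; the division truncates the fractional part

Fix: Cast one side to REAL so the division keeps the fractional part

Corrected query:
SELECT author, SUM(pages) * 1.0 / COUNT(*) AS avg_pages FROM books GROUP BY author

Result:
author  | avg_pages
--------+----------
Asimov  | 272      
Le Guin | 463.5    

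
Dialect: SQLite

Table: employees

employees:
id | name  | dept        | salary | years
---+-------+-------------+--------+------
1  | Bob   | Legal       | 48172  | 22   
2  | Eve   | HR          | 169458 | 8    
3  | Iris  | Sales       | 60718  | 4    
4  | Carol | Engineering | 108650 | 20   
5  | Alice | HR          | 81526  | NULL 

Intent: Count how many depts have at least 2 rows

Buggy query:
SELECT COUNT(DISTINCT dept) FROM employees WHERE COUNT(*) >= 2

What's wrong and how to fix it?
Bug: WHERE filters individual rows, not groups, so a group-level COUNT is invalid there

Fix: Group first with HAVING COUNT(*) >= 2, then COUNT the resulting groups

Corrected query:
SELECT COUNT(*) FROM (SELECT dept FROM employees GROUP BY dept HAVING COUNT(*) >= 2)

Result:
COUNT(*)
--------
1       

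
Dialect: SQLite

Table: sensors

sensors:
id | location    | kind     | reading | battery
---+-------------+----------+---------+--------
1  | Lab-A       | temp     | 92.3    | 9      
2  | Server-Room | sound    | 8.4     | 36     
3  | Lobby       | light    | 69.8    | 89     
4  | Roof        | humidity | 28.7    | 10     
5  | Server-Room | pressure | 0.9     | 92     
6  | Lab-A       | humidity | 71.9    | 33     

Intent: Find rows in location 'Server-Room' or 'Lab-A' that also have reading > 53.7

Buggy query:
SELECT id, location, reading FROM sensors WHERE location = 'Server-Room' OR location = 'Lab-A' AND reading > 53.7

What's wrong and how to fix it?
Bug: AND binds tighter than OR, so this parses as location = 'Server-Room' OR (location = 'Lab-A' AND reading > 53.7)

Fix: Add parentheses around the OR so the AND applies to both alternatives

Corrected query:
SELECT id, location, reading FROM sensors WHERE (location = 'Server-Room' OR location = 'Lab-A') AND reading > 53.7

Result:
id | location | reading
---+----------+--------
1  | Lab-A    | 92.3   
6  | Lab-A    | 71.9   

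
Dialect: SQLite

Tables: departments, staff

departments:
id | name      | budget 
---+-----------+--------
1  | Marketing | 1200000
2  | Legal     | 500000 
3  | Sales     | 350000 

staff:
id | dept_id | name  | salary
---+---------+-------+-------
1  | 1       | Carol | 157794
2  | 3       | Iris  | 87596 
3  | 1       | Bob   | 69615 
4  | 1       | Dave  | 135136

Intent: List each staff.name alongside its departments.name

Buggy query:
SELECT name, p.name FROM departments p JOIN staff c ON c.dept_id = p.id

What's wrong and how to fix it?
Bug: Both tables have a 'name' column; the unqualified reference is ambiguous

Fix: Prefix ambiguous columns with the table alias

Corrected query:
SELECT c.name, p.name FROM departments p JOIN staff c ON c.dept_id = p.id

Result:
name  | name     
------+----------
Carol | Marketing
Iris  | Sales    
Bob   | Marketing
Dave  | Marketing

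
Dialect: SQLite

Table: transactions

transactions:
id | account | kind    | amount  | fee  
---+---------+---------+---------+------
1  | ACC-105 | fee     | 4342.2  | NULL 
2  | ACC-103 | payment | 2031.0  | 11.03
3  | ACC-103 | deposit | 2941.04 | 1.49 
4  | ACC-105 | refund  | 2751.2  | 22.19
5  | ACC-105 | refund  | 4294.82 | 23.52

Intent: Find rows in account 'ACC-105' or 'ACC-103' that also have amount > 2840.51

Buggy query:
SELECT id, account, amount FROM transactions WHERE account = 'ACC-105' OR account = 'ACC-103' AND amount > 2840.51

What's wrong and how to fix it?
Bug: AND binds tighter than OR, so this parses as account = 'ACC-105' OR (account = 'ACC-103' AND amount > 2840.51)

Fix: Group the OR with parentheses (or use IN), then AND the threshold

Corrected query:
SELECT id, account, amount FROM transactions WHERE (account = 'ACC-105' OR account = 'ACC-103') AND amount > 2840.51

Result:
id | account | amount 
---+---------+--------
1  | ACC-105 | 4342.2 
3  | ACC-103 | 2941.04
5  | ACC-105 | 4294.82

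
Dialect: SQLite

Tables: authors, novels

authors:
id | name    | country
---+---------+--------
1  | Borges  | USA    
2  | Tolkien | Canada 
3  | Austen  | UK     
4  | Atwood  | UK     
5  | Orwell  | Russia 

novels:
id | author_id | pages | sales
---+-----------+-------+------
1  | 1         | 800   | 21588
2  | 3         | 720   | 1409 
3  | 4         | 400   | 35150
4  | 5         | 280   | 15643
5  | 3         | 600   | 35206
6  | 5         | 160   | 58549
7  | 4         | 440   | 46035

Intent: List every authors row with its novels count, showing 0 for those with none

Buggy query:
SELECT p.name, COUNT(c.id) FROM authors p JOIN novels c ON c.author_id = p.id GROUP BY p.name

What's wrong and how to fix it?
Bug: An inner join excludes parents with zero children

Fix: Use LEFT JOIN so parents without children still appear (COUNT(c.id) gives 0)

Corrected query:
SELECT p.name, COUNT(c.id) FROM authors p LEFT JOIN novels c ON c.author_id = p.id GROUP BY p.name

Result:
name    | COUNT(c.id)
--------+------------
Atwood  | 2          
Austen  | 2          
Borges  | 1          
Orwell  | 2          
Tolkien | 0          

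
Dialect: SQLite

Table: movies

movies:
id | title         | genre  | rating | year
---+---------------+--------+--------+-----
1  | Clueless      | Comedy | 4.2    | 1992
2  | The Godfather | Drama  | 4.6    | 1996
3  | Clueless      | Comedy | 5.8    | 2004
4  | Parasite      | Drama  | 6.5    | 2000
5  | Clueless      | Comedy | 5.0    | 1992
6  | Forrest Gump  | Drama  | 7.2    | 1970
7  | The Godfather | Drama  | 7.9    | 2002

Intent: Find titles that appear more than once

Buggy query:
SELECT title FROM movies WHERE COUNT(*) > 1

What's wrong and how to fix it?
Bug: COUNT(*) is an aggregate and cannot be used in WHERE

Fix: GROUP BY title, then filter groups with HAVING COUNT(*) > 1

Corrected query:
SELECT title FROM movies GROUP BY title HAVING COUNT(*) > 1

Result:
title        
-------------
Clueless     
The Godfather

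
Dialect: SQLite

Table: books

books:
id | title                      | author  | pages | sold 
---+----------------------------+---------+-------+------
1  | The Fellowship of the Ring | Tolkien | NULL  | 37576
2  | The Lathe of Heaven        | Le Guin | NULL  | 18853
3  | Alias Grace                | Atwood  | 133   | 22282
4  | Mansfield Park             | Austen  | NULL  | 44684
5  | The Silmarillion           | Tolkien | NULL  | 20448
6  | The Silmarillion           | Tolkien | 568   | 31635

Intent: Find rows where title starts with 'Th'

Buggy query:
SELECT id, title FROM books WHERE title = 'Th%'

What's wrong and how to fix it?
Bug: '=' compares the literal string including the % character; pattern matching needs LIKE

Fix: Replace '=' with LIKE so 'Th%' is treated as a pattern

Corrected query:
SELECT id, title FROM books WHERE title LIKE 'Th%'

Result:
id | title                     
---+---------------------------
1  | The Fellowship of the Ring
2  | The Lathe of Heaven       
5  | The Silmarillion          
6  | The Silmarillion          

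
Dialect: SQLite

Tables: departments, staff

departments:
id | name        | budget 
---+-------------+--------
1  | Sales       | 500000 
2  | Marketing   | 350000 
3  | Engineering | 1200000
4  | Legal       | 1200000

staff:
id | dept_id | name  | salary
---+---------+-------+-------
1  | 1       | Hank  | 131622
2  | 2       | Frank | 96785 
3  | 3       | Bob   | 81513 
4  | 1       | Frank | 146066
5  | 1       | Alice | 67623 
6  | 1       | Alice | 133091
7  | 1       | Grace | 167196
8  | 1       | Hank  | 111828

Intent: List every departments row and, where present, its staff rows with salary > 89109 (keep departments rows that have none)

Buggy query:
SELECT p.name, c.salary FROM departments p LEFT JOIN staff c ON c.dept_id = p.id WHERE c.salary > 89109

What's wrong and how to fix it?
Bug: Filtering c.salary in WHERE discards the NULL rows produced by LEFT JOIN, turning it into an inner join

Fix: Move the right-table condition into the ON clause so unmatched parents are kept

Corrected query:
SELECT p.name, c.salary FROM departments p LEFT JOIN staff c ON c.dept_id = p.id AND c.salary > 89109

Result:
name        | salary
------------+-------
Sales       | 111828
Sales       | 131622
Sales       | 133091
Sales       | 146066
Sales       | 167196
Marketing   | 96785 
Engineering | NULL  
Legal       | NULL  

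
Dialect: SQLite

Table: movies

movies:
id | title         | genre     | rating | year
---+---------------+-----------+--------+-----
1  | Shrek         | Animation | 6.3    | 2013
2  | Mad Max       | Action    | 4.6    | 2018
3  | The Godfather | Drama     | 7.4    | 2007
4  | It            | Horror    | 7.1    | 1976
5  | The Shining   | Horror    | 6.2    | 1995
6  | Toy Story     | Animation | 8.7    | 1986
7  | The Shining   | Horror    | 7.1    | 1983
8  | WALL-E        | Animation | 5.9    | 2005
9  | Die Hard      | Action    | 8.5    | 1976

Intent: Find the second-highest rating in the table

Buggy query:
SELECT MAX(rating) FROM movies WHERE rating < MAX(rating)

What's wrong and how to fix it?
Bug: The inner MAX is an aggregate inside WHERE, which is not allowed

Fix: Put the inner MAX in a scalar subquery

Corrected query:
SELECT MAX(rating) FROM movies WHERE rating < (SELECT MAX(rating) FROM movies)

Result:
MAX(rating)
-----------
8.5        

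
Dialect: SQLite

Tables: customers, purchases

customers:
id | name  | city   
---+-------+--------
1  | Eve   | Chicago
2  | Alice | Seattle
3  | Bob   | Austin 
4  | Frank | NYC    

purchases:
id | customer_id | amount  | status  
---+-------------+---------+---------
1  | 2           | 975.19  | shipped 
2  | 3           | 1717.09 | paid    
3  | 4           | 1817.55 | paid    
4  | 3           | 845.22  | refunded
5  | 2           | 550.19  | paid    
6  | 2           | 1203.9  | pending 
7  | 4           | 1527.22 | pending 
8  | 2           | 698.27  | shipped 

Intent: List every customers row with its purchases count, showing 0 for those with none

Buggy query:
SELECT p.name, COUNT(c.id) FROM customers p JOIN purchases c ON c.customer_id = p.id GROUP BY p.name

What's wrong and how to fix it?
Bug: An inner join excludes parents with zero children

Fix: Switch to LEFT JOIN to retain unmatched parent rows

Corrected query:
SELECT p.name, COUNT(c.id) FROM customers p LEFT JOIN purchases c ON c.customer_id = p.id GROUP BY p.name

Result:
name  | COUNT(c.id)
------+------------
Alice | 4          
Bob   | 2          
Eve   | 0          
Frank | 2          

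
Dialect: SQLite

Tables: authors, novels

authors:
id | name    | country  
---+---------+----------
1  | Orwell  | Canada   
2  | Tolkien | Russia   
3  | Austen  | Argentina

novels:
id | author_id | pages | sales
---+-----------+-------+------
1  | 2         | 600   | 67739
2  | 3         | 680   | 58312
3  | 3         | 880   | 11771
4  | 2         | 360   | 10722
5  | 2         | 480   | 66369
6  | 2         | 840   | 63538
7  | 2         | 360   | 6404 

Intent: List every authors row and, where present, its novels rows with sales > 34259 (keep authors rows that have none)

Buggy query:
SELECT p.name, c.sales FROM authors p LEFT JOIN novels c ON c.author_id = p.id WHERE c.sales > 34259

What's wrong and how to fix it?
Bug: Filtering c.sales in WHERE discards the NULL rows produced by LEFT JOIN, turning it into an inner join

Fix: Put 'c.sales > 34259' in the JOIN's ON clause instead of WHERE

Corrected query:
SELECT p.name, c.sales FROM authors p LEFT JOIN novels c ON c.author_id = p.id AND c.sales > 34259

Result:
name    | sales
--------+------
Orwell  | NULL 
Tolkien | 63538
Tolkien | 66369
Tolkien | 67739
Austen  | 58312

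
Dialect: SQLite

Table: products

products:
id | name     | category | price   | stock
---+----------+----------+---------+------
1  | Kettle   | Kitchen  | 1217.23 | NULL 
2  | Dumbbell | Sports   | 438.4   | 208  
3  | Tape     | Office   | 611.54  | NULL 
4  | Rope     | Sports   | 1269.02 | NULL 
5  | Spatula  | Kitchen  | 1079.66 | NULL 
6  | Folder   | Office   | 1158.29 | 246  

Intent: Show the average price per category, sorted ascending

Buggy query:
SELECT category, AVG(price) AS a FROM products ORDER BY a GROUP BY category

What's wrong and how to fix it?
Bug: GROUP BY must precede ORDER BY

Fix: Move ORDER BY to the end, after GROUP BY

Corrected query:
SELECT category, AVG(price) AS a FROM products GROUP BY category ORDER BY a

Result:
category | a       
---------+---------
Sports   | 853.71  
Office   | 884.915 
Kitchen  | 1148.445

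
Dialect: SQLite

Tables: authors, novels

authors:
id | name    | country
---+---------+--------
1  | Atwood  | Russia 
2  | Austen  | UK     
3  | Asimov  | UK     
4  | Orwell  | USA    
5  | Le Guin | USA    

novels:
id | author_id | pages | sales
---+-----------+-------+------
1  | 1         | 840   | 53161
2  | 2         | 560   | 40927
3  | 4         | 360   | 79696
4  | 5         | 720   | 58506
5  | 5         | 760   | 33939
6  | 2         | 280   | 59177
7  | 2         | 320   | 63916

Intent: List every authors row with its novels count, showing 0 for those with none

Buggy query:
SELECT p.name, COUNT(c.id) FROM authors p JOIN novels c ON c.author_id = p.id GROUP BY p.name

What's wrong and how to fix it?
Bug: INNER JOIN drops authors rows that have no matching novels rows

Fix: Use LEFT JOIN so parents without children still appear (COUNT(c.id) gives 0)

Corrected query:
SELECT p.name, COUNT(c.id) FROM authors p LEFT JOIN novels c ON c.author_id = p.id GROUP BY p.name

Result:
name    | COUNT(c.id)
--------+------------
Asimov  | 0          
Atwood  | 1          
Austen  | 3          
Le Guin | 2          
Orwell  | 1          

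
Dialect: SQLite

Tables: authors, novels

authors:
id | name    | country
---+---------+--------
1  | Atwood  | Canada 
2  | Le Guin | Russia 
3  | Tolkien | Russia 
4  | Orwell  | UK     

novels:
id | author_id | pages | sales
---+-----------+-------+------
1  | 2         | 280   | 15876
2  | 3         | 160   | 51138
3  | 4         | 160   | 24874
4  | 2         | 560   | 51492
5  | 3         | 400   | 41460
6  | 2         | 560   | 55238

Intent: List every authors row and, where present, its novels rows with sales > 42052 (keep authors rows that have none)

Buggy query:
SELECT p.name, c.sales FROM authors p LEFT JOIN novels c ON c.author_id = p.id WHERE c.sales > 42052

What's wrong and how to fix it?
Bug: Filtering c.sales in WHERE discards the NULL rows produced by LEFT JOIN, turning it into an inner join

Fix: Move the right-table condition into the ON clause so unmatched parents are kept

Corrected query:
SELECT p.name, c.sales FROM authors p LEFT JOIN novels c ON c.author_id = p.id AND c.sales > 42052

Result:
name    | sales
--------+------
Atwood  | NULL 
Le Guin | 51492
Le Guin | 55238
Tolkien | 51138
Orwell  | NULL 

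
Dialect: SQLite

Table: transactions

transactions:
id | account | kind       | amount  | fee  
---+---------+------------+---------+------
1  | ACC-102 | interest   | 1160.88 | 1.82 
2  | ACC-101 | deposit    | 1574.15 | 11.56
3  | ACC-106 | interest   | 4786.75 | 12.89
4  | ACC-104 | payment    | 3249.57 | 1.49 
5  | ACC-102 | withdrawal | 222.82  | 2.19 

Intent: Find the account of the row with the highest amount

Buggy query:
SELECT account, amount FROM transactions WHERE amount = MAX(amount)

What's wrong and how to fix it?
Bug: WHERE is evaluated per row; an aggregate over the whole table isn't defined there

Fix: Wrap MAX in a scalar subquery so WHERE compares against a single value

Corrected query:
SELECT account, amount FROM transactions WHERE amount = (SELECT MAX(amount) FROM transactions)

Result:
account | amount 
--------+--------
ACC-106 | 4786.75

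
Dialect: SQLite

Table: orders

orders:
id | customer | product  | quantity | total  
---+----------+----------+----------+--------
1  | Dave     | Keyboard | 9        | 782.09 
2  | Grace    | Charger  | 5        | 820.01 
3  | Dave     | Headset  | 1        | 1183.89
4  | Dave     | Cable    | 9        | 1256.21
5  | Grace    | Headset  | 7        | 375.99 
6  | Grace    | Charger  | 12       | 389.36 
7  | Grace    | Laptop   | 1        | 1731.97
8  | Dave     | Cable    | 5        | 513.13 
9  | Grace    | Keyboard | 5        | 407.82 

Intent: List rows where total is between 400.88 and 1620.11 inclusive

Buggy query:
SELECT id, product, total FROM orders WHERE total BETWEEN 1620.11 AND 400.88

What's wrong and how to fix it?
Bug: BETWEEN expects the lower bound first; with 1620.11 AND 400.88 the range is empty

Fix: Write BETWEEN 400.88 AND 1620.11

Corrected query:
SELECT id, product, total FROM orders WHERE total BETWEEN 400.88 AND 1620.11

Result:
id | product  | total  
---+----------+--------
1  | Keyboard | 782.09 
2  | Charger  | 820.01 
3  | Headset  | 1183.89
4  | Cable    | 1256.21
8  | Cable    | 513.13 
9  | Keyboard | 407.82 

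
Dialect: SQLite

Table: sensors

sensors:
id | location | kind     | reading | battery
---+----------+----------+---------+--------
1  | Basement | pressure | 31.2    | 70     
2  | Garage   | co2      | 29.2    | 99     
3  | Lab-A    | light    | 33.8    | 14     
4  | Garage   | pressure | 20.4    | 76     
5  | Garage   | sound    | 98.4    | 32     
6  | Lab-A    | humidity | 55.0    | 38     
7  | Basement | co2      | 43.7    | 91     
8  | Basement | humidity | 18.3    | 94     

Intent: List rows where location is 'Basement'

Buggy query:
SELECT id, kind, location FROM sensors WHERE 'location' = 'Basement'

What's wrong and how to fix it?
Bug: 'location' in single quotes is a string literal, not the column; the comparison is literal-vs-literal and never true

Fix: Remove the quotes around the column name (or use double quotes for an identifier)

Corrected query:
SELECT id, kind, location FROM sensors WHERE location = 'Basement'

Result:
id | kind     | location
---+----------+---------
1  | pressure | Basement
7  | co2      | Basement
8  | humidity | Basement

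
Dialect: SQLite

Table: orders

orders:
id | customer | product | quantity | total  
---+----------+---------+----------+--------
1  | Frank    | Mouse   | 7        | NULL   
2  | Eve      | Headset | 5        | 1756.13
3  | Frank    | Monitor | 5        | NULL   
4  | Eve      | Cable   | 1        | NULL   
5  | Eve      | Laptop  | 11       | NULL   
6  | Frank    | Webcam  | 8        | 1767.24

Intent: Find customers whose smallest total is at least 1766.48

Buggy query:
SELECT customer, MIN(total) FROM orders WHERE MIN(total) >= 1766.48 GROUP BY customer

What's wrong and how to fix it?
Bug: Aggregates like MIN are computed per group after WHERE runs

Fix: Use HAVING for the per-group MIN condition

Corrected query:
SELECT customer, MIN(total) FROM orders GROUP BY customer HAVING MIN(total) >= 1766.48

Result:
customer | MIN(total)
---------+-----------
Frank    | 1767.24   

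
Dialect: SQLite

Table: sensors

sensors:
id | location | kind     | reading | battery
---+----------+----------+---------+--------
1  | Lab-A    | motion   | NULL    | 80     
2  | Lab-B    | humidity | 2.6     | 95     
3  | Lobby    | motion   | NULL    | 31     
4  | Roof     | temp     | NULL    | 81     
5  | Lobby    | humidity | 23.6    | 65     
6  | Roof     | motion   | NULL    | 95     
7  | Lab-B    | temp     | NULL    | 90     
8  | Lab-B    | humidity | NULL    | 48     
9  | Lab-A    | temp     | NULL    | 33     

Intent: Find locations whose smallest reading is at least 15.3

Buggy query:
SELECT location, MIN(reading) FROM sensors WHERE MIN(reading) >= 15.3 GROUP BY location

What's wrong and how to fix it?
Bug: Aggregates like MIN are computed per group after WHERE runs

Fix: Use HAVING for the per-group MIN condition

Corrected query:
SELECT location, MIN(reading) FROM sensors GROUP BY location HAVING MIN(reading) >= 15.3

Result:
location | MIN(reading)
---------+-------------
Lobby    | 23.6        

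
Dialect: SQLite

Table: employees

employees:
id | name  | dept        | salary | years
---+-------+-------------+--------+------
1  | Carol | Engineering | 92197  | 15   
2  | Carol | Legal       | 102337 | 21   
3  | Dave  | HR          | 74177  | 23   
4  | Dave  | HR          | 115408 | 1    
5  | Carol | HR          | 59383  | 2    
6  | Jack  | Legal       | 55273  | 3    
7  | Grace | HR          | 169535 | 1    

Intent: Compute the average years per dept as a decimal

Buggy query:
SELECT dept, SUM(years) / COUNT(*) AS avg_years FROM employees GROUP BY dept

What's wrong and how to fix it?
Bug: Both operands are integers, so '/' performs integer division and truncates

Fix: Multiply by 1.0 (or CAST to REAL) to force floating-point division

Corrected query:
SELECT dept, SUM(years) * 1.0 / COUNT(*) AS avg_years FROM employees GROUP BY dept

Result:
dept        | avg_years
------------+----------
Engineering | 15       
HR          | 6.75     
Legal       | 12       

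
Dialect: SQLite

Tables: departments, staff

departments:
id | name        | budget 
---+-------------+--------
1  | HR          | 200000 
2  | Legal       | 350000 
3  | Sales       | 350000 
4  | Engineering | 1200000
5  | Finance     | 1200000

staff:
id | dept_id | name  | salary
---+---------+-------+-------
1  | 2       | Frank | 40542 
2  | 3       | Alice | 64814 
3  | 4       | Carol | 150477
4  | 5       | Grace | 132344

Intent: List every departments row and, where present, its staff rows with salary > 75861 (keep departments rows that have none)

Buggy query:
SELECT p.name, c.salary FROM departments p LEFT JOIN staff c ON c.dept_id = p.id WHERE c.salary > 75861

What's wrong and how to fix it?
Bug: A WHERE condition on the right-hand table after LEFT JOIN drops unmatched parents

Fix: Put 'c.salary > 75861' in the JOIN's ON clause instead of WHERE

Corrected query:
SELECT p.name, c.salary FROM departments p LEFT JOIN staff c ON c.dept_id = p.id AND c.salary > 75861

Result:
name        | salary
------------+-------
HR          | NULL  
Legal       | NULL  
Sales       | NULL  
Engineering | 150477
Finance     | 132344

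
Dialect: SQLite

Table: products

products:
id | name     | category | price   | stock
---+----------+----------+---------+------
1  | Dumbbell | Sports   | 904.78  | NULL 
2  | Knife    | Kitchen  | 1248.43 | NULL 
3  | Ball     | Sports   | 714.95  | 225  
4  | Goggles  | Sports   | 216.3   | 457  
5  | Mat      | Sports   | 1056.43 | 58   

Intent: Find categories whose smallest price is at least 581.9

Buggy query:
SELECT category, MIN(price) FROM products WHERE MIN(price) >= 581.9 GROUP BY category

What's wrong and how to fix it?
Bug: Aggregates like MIN are computed per group after WHERE runs

Fix: Use HAVING for the per-group MIN condition

Corrected query:
SELECT category, MIN(price) FROM products GROUP BY category HAVING MIN(price) >= 581.9

Result:
category | MIN(price)
---------+-----------
Kitchen  | 1248.43   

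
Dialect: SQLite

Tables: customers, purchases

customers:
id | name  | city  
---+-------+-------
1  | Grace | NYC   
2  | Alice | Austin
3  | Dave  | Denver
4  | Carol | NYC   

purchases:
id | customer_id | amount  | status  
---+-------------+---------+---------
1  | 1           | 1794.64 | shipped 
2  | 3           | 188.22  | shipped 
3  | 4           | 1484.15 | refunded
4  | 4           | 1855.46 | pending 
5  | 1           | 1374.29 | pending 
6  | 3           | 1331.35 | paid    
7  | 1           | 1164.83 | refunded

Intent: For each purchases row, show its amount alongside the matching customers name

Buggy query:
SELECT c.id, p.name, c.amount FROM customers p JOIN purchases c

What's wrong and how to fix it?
Bug: Missing join condition: each purchases row is matched to all customers rows instead of just its own

Fix: Specify the join condition linking the foreign key to the parent id

Corrected query:
SELECT c.id, p.name, c.amount FROM customers p JOIN purchases c ON c.customer_id = p.id

Result:
id | name  | amount 
---+-------+--------
1  | Grace | 1794.64
2  | Dave  | 188.22 
3  | Carol | 1484.15
4  | Carol | 1855.46
5  | Grace | 1374.29
6  | Dave  | 1331.35
7  | Grace | 1164.83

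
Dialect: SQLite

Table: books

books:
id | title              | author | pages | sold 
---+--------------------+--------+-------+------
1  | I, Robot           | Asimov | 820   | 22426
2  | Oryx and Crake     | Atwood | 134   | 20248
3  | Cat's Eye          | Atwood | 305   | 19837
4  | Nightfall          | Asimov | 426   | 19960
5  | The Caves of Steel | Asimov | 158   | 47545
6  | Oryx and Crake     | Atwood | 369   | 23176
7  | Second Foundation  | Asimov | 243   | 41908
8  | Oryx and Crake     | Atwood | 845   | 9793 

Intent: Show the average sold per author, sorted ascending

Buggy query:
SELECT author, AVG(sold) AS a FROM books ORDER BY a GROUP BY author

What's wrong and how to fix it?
Bug: GROUP BY must precede ORDER BY

Fix: Reorder: SELECT … FROM … GROUP BY … ORDER BY …

Corrected query:
SELECT author, AVG(sold) AS a FROM books GROUP BY author ORDER BY a

Result:
author | a       
-------+---------
Atwood | 18263.5 
Asimov | 32959.75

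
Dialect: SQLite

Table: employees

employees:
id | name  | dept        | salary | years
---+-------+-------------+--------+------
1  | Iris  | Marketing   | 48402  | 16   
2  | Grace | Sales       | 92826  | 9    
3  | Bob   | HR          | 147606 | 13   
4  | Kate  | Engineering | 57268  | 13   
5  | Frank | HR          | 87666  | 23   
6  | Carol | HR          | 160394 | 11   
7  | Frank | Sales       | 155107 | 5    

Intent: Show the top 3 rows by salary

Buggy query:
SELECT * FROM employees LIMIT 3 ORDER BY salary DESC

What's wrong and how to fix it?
Bug: LIMIT must come after ORDER BY

Fix: Sort with ORDER BY, then apply LIMIT

Corrected query:
SELECT * FROM employees ORDER BY salary DESC LIMIT 3

Result:
id | name  | dept  | salary | years
---+-------+-------+--------+------
6  | Carol | HR    | 160394 | 11   
7  | Frank | Sales | 155107 | 5    
3  | Bob   | HR    | 147606 | 13   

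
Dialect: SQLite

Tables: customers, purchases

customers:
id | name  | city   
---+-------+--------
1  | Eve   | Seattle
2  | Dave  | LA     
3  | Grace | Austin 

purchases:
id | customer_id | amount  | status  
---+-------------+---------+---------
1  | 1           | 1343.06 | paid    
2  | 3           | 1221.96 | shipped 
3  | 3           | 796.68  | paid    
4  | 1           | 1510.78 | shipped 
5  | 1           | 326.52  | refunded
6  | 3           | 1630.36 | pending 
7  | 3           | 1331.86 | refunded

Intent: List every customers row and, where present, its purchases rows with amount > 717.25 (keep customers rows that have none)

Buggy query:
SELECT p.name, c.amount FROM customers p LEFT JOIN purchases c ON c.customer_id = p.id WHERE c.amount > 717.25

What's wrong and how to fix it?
Bug: A WHERE condition on the right-hand table after LEFT JOIN drops unmatched parents

Fix: Move the right-table condition into the ON clause so unmatched parents are kept

Corrected query:
SELECT p.name, c.amount FROM customers p LEFT JOIN purchases c ON c.customer_id = p.id AND c.amount > 717.25

Result:
name  | amount 
------+--------
Eve   | 1343.06
Eve   | 1510.78
Dave  | NULL   
Grace | 796.68 
Grace | 1221.96
Grace | 1331.86
Grace | 1630.36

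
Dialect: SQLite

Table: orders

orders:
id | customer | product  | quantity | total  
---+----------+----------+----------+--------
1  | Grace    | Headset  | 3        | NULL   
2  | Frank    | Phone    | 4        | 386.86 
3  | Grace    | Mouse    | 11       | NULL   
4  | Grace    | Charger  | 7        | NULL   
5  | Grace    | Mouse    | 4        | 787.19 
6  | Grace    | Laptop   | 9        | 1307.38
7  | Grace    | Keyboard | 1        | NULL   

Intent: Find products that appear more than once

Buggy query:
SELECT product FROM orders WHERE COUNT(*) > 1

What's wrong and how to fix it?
Bug: COUNT(*) is an aggregate and cannot be used in WHERE

Fix: GROUP BY product, then filter groups with HAVING COUNT(*) > 1

Corrected query:
SELECT product FROM orders GROUP BY product HAVING COUNT(*) > 1

Result:
product
-------
Mouse  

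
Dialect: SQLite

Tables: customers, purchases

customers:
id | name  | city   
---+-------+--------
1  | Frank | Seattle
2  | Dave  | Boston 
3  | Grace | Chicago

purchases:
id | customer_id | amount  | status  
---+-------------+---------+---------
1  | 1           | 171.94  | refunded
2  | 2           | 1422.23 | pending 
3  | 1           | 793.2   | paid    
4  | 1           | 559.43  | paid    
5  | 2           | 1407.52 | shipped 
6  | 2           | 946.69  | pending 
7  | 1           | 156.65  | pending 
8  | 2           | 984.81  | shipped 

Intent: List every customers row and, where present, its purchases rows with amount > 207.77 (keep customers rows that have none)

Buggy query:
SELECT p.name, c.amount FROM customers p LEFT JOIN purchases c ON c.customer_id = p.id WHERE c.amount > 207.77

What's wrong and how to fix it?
Bug: Filtering c.amount in WHERE discards the NULL rows produced by LEFT JOIN, turning it into an inner join

Fix: Put 'c.amount > 207.77' in the JOIN's ON clause instead of WHERE

Corrected query:
SELECT p.name, c.amount FROM customers p LEFT JOIN purchases c ON c.customer_id = p.id AND c.amount > 207.77

Result:
name  | amount 
------+--------
Frank | 559.43 
Frank | 793.2  
Dave  | 946.69 
Dave  | 984.81 
Dave  | 1407.52
Dave  | 1422.23
Grace | NULL   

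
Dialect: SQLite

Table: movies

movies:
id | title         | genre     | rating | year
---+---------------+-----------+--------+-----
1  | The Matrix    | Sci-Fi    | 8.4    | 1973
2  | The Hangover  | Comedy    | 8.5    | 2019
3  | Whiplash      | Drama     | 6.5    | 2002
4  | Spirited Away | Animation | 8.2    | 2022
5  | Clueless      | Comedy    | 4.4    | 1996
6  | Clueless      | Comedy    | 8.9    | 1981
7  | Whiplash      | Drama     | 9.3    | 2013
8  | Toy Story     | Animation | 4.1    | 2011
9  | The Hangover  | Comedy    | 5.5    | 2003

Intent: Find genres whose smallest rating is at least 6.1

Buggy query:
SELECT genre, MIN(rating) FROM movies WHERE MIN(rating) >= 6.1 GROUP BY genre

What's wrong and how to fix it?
Bug: Aggregates like MIN are computed per group after WHERE runs

Fix: Replace WHERE with HAVING after the GROUP BY

Corrected query:
SELECT genre, MIN(rating) FROM movies GROUP BY genre HAVING MIN(rating) >= 6.1

Result:
genre  | MIN(rating)
-------+------------
Drama  | 6.5        
Sci-Fi | 8.4        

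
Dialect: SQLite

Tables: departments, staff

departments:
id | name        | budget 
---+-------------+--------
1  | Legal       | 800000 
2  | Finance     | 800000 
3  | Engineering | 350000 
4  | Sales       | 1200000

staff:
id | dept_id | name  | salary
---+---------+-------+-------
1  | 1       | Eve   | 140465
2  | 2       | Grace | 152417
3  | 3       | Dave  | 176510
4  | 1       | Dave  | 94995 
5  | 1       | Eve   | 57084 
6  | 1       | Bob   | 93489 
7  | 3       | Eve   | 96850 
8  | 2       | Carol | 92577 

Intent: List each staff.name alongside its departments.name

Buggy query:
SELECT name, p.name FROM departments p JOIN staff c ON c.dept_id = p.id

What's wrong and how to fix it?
Bug: Both tables have a 'name' column; the unqualified reference is ambiguous

Fix: Qualify the column with its table alias (c.name)

Corrected query:
SELECT c.name, p.name FROM departments p JOIN staff c ON c.dept_id = p.id

Result:
name  | name       
------+------------
Eve   | Legal      
Grace | Finance    
Dave  | Engineering
Dave  | Legal      
Eve   | Legal      
Bob   | Legal      
Eve   | Engineering
Carol | Finance    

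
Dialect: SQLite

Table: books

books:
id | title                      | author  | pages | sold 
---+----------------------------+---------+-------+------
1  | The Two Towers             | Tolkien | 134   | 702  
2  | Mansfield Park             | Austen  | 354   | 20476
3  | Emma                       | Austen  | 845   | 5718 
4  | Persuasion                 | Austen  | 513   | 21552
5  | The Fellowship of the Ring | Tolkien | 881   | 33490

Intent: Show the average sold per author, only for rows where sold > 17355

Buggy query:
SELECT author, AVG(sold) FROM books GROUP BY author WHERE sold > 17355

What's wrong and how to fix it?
Bug: WHERE cannot follow GROUP BY

Fix: Move the WHERE clause before GROUP BY

Corrected query:
SELECT author, AVG(sold) FROM books WHERE sold > 17355 GROUP BY author

Result:
author  | AVG(sold)
--------+----------
Austen  | 21014    
Tolkien | 33490    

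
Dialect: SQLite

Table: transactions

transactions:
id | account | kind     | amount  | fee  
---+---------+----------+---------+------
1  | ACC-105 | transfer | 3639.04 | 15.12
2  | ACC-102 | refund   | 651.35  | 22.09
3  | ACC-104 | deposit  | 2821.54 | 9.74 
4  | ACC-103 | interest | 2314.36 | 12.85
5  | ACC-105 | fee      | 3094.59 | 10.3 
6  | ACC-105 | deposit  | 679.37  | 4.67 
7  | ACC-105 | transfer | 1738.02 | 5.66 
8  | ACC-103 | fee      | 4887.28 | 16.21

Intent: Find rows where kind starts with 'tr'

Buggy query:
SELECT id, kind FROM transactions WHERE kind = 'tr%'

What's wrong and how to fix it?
Bug: '=' compares the literal string including the % character; pattern matching needs LIKE

Fix: Use LIKE for wildcard pattern matching

Corrected query:
SELECT id, kind FROM transactions WHERE kind LIKE 'tr%'

Result:
id | kind    
---+---------
1  | transfer
7  | transfer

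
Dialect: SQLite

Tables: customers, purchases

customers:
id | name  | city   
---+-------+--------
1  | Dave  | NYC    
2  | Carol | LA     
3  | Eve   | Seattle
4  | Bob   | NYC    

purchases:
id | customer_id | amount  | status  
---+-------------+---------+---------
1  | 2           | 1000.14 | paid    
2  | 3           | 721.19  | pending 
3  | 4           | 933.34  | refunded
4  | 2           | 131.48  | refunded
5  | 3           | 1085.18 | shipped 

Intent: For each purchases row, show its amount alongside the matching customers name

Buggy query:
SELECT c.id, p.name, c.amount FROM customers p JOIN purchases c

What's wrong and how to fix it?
Bug: Missing join condition: each purchases row is matched to all customers rows instead of just its own

Fix: Add ON c.customer_id = p.id to the JOIN

Corrected query:
SELECT c.id, p.name, c.amount FROM customers p JOIN purchases c ON c.customer_id = p.id

Result:
id | name  | amount 
---+-------+--------
1  | Carol | 1000.14
2  | Eve   | 721.19 
3  | Bob   | 933.34 
4  | Carol | 131.48 
5  | Eve   | 1085.18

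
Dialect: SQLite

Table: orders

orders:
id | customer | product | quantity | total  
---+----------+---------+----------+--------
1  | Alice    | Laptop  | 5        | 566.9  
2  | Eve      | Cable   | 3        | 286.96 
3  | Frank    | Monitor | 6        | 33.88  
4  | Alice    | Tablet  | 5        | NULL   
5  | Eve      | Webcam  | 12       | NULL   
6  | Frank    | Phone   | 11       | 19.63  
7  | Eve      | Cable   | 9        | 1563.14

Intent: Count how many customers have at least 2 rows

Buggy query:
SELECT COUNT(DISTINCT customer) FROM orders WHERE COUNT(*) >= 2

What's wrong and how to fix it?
Bug: WHERE filters individual rows, not groups, so a group-level COUNT is invalid there

Fix: Group first with HAVING COUNT(*) >= 2, then COUNT the resulting groups

Corrected query:
SELECT COUNT(*) FROM (SELECT customer FROM orders GROUP BY customer HAVING COUNT(*) >= 2)

Result:
COUNT(*)
--------
3       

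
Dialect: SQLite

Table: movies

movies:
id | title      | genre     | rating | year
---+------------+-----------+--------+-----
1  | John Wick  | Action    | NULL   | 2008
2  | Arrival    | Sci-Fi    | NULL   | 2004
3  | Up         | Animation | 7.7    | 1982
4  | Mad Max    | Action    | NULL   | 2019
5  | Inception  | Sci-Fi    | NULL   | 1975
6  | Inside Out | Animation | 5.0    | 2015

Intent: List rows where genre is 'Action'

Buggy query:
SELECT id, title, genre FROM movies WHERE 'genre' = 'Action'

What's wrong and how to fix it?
Bug: Single quotes denote string literals in SQL; the column name is being compared as a constant string

Fix: Reference the column as genre without single quotes

Corrected query:
SELECT id, title, genre FROM movies WHERE genre = 'Action'

Result:
id | title     | genre 
---+-----------+-------
1  | John Wick | Action
4  | Mad Max   | Action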